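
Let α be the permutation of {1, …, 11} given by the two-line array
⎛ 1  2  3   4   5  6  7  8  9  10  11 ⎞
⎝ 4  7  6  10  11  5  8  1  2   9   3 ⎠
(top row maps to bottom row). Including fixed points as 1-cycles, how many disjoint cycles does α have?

The cycle decomposition is (1 4 10 9 2 7 8)(3 6 5 11), which has 2 cycles (counting 1-cycles).

2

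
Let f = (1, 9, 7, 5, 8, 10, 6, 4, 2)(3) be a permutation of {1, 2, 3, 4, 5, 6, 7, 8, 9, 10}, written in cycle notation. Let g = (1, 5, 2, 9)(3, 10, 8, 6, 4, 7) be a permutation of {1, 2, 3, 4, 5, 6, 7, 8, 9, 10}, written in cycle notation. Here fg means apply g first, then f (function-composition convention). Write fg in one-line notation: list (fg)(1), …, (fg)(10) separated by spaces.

8 7 6 5 1 2 3 4 9 10

For each element, apply g then f: 1 → 5 → 8; 2 → 9 → 7; 3 → 10 → 6; 4 → 7 → 5; 5 → 2 → 1; 6 → 4 → 2; 7 → 3 → 3; 8 → 6 → 4; 9 → 1 → 9; 10 → 8 → 10.
So fg in one-line form is 8 7 6 5 1 2 3 4 9 10.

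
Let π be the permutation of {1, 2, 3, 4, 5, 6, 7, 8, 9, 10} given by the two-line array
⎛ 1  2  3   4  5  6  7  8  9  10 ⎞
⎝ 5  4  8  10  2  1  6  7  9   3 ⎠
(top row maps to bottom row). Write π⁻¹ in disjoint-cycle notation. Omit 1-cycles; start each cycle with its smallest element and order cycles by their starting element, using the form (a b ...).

(1 6 7 8 3 10 4 2 5)

The cycle decomposition of π is (1 5 2 4 10 3 8 7 6).
The inverse reverses every cycle; in canonical form, π⁻¹ = (1 6 7 8 3 10 4 2 5).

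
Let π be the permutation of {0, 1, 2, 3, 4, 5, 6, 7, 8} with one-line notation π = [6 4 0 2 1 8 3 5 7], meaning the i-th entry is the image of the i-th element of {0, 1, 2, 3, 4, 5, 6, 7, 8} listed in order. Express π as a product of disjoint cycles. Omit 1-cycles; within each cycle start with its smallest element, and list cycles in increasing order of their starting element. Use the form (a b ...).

From 0: 0 → 6 → 3 → 2 → 0, closing the cycle (0 6 3 2).
Repeating from the next unused element and collecting all non-trivial cycles gives (0 6 3 2)(1 4)(5 8 7).

(0 6 3 2)(1 4)(5 8 7)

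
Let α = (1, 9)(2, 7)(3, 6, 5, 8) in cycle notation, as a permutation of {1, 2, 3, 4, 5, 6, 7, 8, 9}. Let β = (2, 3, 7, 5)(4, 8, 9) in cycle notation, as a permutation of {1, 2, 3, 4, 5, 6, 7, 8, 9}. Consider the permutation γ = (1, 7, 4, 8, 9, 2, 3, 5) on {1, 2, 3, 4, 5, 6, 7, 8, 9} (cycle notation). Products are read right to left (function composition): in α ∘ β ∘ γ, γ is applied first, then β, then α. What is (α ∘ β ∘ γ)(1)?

8

(α ∘ β ∘ γ)(1) = α(β(γ(1))). γ(1) = 7, then β(7) = 5, then α(5) = 8, so the result is 8.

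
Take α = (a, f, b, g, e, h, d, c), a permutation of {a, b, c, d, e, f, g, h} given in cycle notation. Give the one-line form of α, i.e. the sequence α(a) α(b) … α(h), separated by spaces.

f g a c h b e d

Each element maps to the next entry in its cycle (wrapping to the front): a↦f, b↦g, c↦a, d↦c, e↦h, f↦b, g↦e, h↦d.
So the one-line form is f g a c h b e d.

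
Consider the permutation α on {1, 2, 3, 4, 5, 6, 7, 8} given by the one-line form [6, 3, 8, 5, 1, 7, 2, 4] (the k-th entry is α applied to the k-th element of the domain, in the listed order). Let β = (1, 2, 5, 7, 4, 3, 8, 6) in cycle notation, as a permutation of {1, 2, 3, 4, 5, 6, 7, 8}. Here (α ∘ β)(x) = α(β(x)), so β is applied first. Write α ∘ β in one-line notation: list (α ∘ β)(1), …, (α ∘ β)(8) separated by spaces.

3 1 4 8 2 6 5 7

For each element, apply β then α: 1 → 2 → 3; 2 → 5 → 1; 3 → 8 → 4; 4 → 3 → 8; 5 → 7 → 2; 6 → 1 → 6; 7 → 4 → 5; 8 → 6 → 7.
So α ∘ β in one-line form is 3 1 4 8 2 6 5 7.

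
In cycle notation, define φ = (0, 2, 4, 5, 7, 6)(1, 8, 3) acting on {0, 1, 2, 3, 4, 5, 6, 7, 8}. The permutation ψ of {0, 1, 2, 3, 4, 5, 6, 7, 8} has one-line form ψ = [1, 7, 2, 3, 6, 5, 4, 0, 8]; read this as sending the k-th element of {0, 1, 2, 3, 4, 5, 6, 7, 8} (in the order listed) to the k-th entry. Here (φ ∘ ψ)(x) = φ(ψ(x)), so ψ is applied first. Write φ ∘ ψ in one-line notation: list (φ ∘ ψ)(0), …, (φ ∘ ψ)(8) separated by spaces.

(φ ∘ ψ)(x) = φ(ψ(x)). Computing each image: φ(ψ(0)) = φ(1) = 8, φ(ψ(1)) = φ(7) = 6, φ(ψ(2)) = φ(2) = 4, φ(ψ(3)) = φ(3) = 1, φ(ψ(4)) = φ(6) = 0, φ(ψ(5)) = φ(5) = 7, φ(ψ(6)) = φ(4) = 5, φ(ψ(7)) = φ(0) = 2, φ(ψ(8)) = φ(8) = 3.
Hence φ ∘ ψ = [8 6 4 1 0 7 5 2 3].

8 6 4 1 0 7 5 2 3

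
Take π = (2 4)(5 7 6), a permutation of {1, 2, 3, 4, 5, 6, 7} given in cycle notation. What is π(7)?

In the cycle (5 7 6), 7 is followed by 6, so π(7) = 6.

6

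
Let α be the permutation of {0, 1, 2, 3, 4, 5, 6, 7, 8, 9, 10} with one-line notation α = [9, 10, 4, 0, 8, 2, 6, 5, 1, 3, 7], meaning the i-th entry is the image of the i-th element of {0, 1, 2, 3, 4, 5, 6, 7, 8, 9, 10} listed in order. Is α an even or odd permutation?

even

In disjoint-cycle form the cycle lengths are 7, 3, 1.
A cycle is odd iff its length is even; α has 0 even-length cycles, so sgn(α) = (−1)^0 and α is even.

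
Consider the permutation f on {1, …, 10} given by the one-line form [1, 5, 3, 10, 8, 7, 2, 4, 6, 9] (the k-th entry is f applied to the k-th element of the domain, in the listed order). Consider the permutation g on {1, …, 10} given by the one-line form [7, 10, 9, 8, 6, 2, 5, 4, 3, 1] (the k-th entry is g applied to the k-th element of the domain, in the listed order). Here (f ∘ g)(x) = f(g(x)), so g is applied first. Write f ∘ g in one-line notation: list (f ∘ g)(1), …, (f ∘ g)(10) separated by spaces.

(f ∘ g)(x) = f(g(x)). Computing each image: f(g(1)) = f(7) = 2, f(g(2)) = f(10) = 9, f(g(3)) = f(9) = 6, f(g(4)) = f(8) = 4, f(g(5)) = f(6) = 7, f(g(6)) = f(2) = 5, f(g(7)) = f(5) = 8, f(g(8)) = f(4) = 10, f(g(9)) = f(3) = 3, f(g(10)) = f(1) = 1.
Hence f ∘ g = [2 9 6 4 7 5 8 10 3 1].

2 9 6 4 7 5 8 10 3 1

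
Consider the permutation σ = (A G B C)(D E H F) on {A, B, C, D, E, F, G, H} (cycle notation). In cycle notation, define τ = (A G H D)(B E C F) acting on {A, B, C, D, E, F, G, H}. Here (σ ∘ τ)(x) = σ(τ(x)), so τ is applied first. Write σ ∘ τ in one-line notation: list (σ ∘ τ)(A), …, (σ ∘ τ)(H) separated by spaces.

B H D G A C F E

For each element, apply τ then σ: A → G → B; B → E → H; C → F → D; D → A → G; E → C → A; F → B → C; G → H → F; H → D → E.
Collecting the images, σ ∘ τ = [B H D G A C F E].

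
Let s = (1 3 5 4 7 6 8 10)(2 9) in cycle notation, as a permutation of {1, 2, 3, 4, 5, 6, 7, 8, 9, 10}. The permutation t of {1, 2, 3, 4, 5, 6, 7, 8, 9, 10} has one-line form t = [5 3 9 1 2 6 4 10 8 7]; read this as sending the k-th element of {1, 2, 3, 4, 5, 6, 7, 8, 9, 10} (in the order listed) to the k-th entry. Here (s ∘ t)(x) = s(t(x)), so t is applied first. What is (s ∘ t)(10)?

(s ∘ t)(10) = s(t(10)). t(10) = 7, then s(7) = 6. So (s ∘ t)(10) = 6.

6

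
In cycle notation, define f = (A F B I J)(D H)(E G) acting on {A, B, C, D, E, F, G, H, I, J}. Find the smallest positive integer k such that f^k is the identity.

10

The cycle type of f is (5, 2, 2, 1).
The order is lcm(5, 2, 2) = 10.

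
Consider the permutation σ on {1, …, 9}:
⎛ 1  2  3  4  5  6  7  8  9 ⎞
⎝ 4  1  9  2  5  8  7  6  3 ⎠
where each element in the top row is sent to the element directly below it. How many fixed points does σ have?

2

The fixed points (elements with σ(x) = x) are {5, 7}, so there are 2.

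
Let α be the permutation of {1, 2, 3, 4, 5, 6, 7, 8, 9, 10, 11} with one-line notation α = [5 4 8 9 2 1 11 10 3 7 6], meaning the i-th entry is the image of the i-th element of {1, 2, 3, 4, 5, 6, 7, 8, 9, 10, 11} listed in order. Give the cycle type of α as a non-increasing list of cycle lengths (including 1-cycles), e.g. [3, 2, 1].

The disjoint cycles are (1, 5, 2, 4, 9, 3, 8, 10, 7, 11, 6), with lengths 11 in non-increasing order.

[11]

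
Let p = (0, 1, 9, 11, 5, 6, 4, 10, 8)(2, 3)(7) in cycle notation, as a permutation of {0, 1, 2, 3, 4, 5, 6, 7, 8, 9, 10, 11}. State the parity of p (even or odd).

The cycle lengths are 9, 2, 1.
A cycle of length ℓ contributes ℓ−1 transpositions, so p is a product of 8 + 1 = 9 transpositions — odd.

odd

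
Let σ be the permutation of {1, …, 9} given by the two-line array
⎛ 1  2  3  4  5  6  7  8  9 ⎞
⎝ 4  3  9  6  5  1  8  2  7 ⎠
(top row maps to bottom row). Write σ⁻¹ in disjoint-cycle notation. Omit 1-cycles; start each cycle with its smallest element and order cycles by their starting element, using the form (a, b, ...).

The cycle decomposition of σ is (1, 4, 6)(2, 3, 9, 7, 8).
Reversing each cycle (and rotating so the smallest element leads) gives σ⁻¹ = (1, 6, 4)(2, 8, 7, 9, 3).

(1, 6, 4)(2, 8, 7, 9, 3)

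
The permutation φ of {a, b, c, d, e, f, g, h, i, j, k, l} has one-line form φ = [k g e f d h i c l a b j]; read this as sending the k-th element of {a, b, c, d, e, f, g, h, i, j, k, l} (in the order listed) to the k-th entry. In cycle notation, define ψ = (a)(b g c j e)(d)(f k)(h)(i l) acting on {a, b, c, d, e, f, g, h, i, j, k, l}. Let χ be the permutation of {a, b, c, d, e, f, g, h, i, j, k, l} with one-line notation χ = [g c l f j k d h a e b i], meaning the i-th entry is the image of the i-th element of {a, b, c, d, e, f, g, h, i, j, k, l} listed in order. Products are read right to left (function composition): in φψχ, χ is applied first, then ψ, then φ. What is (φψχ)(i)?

Apply the permutations in order: χ(i) = a, then ψ(a) = a, then φ(a) = k. So (φψχ)(i) = k.

k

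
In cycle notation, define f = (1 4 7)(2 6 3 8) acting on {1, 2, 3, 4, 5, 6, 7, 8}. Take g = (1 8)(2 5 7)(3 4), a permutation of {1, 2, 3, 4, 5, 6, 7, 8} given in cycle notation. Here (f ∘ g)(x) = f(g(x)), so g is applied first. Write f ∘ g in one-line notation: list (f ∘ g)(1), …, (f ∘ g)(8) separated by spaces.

2 5 7 8 1 3 6 4

Chase each element through g then f: 1 → 8 → 2; 2 → 5 → 5; 3 → 4 → 7; 4 → 3 → 8; 5 → 7 → 1; 6 → 6 → 3; 7 → 2 → 6; 8 → 1 → 4.
Collecting the images, f ∘ g = [2 5 7 8 1 3 6 4].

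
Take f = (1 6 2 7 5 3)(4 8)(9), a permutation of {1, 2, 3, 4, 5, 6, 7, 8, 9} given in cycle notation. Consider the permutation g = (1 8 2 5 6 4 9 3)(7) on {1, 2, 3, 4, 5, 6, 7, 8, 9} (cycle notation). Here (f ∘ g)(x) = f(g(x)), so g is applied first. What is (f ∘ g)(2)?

g(2) = 5, then f(5) = 3; composing gives (f ∘ g)(2) = 3.

3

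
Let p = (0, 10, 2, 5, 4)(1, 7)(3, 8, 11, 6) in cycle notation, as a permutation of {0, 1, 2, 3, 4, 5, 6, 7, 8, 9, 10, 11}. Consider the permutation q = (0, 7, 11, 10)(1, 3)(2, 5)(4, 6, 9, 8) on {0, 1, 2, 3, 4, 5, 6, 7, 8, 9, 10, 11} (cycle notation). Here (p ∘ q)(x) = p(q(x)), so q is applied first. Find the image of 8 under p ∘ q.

0

(p ∘ q)(8) = p(q(8)). q(8) = 4, then p(4) = 0. So (p ∘ q)(8) = 0.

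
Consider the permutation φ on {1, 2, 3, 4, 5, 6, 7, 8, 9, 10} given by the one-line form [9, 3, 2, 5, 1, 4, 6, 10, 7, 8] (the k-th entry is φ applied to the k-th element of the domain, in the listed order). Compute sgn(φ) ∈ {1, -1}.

-1

In disjoint-cycle form the cycle lengths are 6, 2, 2.
A cycle is odd iff its length is even; φ has 3 even-length cycles, so sgn(φ) = (−1)^3 and φ is odd.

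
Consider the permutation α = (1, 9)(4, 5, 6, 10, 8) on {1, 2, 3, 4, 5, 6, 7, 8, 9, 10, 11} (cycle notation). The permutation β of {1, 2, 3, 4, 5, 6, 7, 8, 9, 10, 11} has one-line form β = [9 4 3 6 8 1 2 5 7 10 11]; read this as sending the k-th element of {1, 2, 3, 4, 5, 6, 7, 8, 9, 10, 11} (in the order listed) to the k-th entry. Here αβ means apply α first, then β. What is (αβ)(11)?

11

(αβ)(11) = β(α(11)). α(11) = 11, then β(11) = 11. So (αβ)(11) = 11.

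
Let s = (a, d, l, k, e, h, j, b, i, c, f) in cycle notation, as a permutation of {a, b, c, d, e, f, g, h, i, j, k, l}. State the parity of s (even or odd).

The cycle lengths are 11, 1.
A cycle of length ℓ contributes ℓ−1 transpositions, so s is a product of 10 transpositions — even.

even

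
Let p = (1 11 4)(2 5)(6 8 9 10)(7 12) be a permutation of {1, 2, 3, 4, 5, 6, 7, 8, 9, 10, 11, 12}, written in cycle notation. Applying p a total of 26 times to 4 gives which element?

11

4 lies in the 3-cycle (1 11 4).
Powers repeat with period 3 on this cycle, and 26 mod 3 = 2, so p^26(4) = p^2(4).
Stepping 2 places around the cycle: 4 → 1 → 11.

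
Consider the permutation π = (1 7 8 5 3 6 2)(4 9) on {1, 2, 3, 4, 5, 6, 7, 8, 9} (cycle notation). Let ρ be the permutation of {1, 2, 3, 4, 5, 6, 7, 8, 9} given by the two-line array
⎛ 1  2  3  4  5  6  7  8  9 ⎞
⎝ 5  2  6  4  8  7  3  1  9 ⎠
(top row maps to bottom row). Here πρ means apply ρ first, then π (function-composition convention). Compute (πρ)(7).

6

ρ(7) = 3, then π(3) = 6; composing gives (πρ)(7) = 6.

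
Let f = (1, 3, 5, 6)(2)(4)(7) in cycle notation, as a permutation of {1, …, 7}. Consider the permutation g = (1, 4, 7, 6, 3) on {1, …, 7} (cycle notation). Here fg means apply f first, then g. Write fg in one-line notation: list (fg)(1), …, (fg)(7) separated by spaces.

1 2 5 7 3 4 6

(fg)(x) = g(f(x)). Computing each image: g(f(1)) = g(3) = 1, g(f(2)) = g(2) = 2, g(f(3)) = g(5) = 5, g(f(4)) = g(4) = 7, g(f(5)) = g(6) = 3, g(f(6)) = g(1) = 4, g(f(7)) = g(7) = 6.
Hence fg = [1 2 5 7 3 4 6].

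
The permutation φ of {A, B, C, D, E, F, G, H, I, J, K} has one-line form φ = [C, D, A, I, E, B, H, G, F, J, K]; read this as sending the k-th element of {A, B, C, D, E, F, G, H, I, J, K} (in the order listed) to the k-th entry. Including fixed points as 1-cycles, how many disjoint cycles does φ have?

The cycle decomposition is (A, C)(B, D, I, F)(E)(G, H)(J)(K), which has 6 cycles (counting 1-cycles).

6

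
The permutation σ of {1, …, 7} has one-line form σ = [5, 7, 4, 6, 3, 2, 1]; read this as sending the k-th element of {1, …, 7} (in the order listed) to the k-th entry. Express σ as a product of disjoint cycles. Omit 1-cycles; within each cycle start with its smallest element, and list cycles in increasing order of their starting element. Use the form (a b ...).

Iterating σ from 1 gives 1 → 5 → 3 → 4 → 6 → 2 → 7 → 1; that is the 7-cycle (1 5 3 4 6 2 7).
Repeating from the next unused element and collecting all non-trivial cycles gives (1 5 3 4 6 2 7).

(1 5 3 4 6 2 7)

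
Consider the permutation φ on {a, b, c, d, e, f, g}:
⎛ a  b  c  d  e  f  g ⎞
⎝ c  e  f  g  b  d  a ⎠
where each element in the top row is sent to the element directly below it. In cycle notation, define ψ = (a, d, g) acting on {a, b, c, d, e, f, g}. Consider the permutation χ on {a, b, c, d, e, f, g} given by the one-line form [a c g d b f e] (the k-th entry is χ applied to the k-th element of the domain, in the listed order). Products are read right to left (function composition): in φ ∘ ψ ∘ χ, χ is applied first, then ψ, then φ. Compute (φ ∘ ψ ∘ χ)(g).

Chase g: χ(g) = e; ψ(e) = e; φ(e) = b. Hence (φ ∘ ψ ∘ χ)(g) = b.

b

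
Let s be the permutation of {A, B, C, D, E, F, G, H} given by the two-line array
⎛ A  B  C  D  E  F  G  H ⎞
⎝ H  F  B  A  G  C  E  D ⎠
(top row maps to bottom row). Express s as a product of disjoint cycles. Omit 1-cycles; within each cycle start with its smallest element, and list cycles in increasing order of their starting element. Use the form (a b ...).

Iterating s from A gives A → H → D → A; that is the 3-cycle (A H D).
Continuing from each remaining unvisited element yields (A H D)(B F C)(E G).

(A H D)(B F C)(E G)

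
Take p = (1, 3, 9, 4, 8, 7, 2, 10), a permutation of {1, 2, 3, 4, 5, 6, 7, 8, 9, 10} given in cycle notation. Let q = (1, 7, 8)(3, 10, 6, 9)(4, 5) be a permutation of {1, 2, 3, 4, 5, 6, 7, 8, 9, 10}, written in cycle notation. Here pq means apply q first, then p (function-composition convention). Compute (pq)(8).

3

First apply q: q(8) = 1, then p(1) = 3. Thus (pq)(8) = 3.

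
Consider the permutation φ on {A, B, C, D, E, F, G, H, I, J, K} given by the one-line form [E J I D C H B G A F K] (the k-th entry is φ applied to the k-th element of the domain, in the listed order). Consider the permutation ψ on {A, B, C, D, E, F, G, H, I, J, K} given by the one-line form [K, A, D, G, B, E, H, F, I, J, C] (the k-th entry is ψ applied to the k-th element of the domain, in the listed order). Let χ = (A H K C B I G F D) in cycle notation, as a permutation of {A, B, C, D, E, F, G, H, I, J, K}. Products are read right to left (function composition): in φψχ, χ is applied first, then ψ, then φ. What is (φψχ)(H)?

(φψχ)(H) = φ(ψ(χ(H))). χ(H) = K, then ψ(K) = C, then φ(C) = I, so the result is I.

I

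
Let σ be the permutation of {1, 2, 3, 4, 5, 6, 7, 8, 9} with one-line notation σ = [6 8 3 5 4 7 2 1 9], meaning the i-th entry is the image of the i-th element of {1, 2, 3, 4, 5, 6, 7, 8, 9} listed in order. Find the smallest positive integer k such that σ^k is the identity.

10

Writing σ as disjoint cycles, the cycle lengths are 5, 2, 1, 1.
Since disjoint cycles commute, ord(σ) = lcm(5, 2) = 10.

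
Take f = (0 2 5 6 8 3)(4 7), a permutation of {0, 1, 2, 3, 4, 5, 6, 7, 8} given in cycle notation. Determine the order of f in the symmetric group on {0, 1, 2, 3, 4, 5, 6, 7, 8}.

6

The cycle type of f is (6, 2, 1).
Since disjoint cycles commute, ord(f) = lcm(6, 2) = 6.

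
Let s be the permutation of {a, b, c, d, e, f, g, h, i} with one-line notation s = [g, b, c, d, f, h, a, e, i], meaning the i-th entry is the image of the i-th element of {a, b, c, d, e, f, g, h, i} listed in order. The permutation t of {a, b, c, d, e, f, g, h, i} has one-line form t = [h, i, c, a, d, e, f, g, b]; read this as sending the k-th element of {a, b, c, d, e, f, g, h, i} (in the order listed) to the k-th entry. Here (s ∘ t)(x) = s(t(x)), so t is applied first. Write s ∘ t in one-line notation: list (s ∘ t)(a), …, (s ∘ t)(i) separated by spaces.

Chase each element through t then s: a → h → e; b → i → i; c → c → c; d → a → g; e → d → d; f → e → f; g → f → h; h → g → a; i → b → b.
So s ∘ t in one-line form is e i c g d f h a b.

e i c g d f h a b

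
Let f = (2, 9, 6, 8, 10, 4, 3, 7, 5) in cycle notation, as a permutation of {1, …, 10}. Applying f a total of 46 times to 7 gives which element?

7 lies in the 9-cycle (2, 9, 6, 8, 10, 4, 3, 7, 5).
Since the cycle has length 9, f^46 acts on it the same as f^1 (46 mod 9 = 1).
Stepping 1 place around the cycle: 7 → 5.

5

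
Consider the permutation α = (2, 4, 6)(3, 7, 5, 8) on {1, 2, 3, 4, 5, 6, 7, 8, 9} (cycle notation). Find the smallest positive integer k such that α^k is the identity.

12

The disjoint cycles have lengths 4, 3, 1, 1.
The order of α is the least common multiple of its cycle lengths: lcm(4, 3) = 12.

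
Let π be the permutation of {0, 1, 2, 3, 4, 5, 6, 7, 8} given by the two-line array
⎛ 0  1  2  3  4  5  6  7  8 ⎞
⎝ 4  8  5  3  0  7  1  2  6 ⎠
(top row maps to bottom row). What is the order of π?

6

Decomposing into disjoint cycles gives cycle lengths 3, 3, 2, 1.
The order of π is the least common multiple of its cycle lengths: lcm(3, 3, 2) = 6.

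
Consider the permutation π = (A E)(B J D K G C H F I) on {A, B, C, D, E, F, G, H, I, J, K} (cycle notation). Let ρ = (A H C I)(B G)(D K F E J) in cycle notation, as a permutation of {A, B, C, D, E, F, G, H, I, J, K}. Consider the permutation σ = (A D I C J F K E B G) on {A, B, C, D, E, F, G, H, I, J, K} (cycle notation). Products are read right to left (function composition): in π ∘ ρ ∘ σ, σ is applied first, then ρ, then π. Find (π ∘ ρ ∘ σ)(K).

D

Apply the permutations in order: σ(K) = E, then ρ(E) = J, then π(J) = D. So (π ∘ ρ ∘ σ)(K) = D.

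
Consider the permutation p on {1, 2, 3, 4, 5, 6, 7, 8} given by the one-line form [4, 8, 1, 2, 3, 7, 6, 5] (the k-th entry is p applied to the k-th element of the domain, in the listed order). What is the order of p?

6

Writing p as disjoint cycles, the cycle lengths are 6, 2.
The order is lcm(6, 2) = 6.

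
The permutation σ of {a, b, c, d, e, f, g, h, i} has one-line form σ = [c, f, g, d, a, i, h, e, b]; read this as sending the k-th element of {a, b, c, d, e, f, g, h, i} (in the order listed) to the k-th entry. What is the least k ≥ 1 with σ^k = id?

Writing σ as disjoint cycles, the cycle lengths are 5, 3, 1.
The order is lcm(5, 3) = 15.

15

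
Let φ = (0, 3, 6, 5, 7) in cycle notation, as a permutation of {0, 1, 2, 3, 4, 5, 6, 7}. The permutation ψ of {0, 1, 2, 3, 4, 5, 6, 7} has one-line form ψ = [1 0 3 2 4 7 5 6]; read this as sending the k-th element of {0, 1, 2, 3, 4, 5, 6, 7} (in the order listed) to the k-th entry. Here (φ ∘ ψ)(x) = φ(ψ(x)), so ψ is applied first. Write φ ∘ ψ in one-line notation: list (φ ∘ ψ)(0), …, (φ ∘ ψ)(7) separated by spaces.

(φ ∘ ψ)(x) = φ(ψ(x)). Computing each image: φ(ψ(0)) = φ(1) = 1, φ(ψ(1)) = φ(0) = 3, φ(ψ(2)) = φ(3) = 6, φ(ψ(3)) = φ(2) = 2, φ(ψ(4)) = φ(4) = 4, φ(ψ(5)) = φ(7) = 0, φ(ψ(6)) = φ(5) = 7, φ(ψ(7)) = φ(6) = 5.
Hence φ ∘ ψ = [1 3 6 2 4 0 7 5].

1 3 6 2 4 0 7 5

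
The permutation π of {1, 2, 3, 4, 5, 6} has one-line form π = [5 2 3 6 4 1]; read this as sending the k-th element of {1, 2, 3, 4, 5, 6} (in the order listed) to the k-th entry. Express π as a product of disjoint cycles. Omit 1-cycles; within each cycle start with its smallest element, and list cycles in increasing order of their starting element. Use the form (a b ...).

From 1: 1 → 5 → 4 → 6 → 1, closing the cycle (1 5 4 6).
Repeating from the next unused element and collecting all non-trivial cycles gives (1 5 4 6).

(1 5 4 6)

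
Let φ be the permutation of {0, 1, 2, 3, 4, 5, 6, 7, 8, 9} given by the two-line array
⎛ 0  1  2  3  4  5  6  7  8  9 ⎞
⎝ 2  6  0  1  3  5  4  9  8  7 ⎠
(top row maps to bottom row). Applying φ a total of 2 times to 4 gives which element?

Tracing 4 → 3 → … returns to 4 after 4 steps, so 4 lies in a 4-cycle (1, 6, 4, 3).
Stepping 2 places around the cycle: 4 → 3 → 1.

1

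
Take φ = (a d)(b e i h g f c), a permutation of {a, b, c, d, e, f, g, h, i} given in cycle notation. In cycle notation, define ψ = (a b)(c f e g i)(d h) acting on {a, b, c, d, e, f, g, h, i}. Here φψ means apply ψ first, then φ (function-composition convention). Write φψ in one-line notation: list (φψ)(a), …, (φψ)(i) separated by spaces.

(φψ)(x) = φ(ψ(x)). Computing each image: φ(ψ(a)) = φ(b) = e, φ(ψ(b)) = φ(a) = d, φ(ψ(c)) = φ(f) = c, φ(ψ(d)) = φ(h) = g, φ(ψ(e)) = φ(g) = f, φ(ψ(f)) = φ(e) = i, φ(ψ(g)) = φ(i) = h, φ(ψ(h)) = φ(d) = a, φ(ψ(i)) = φ(c) = b.
Hence φψ = [e d c g f i h a b].

e d c g f i h a b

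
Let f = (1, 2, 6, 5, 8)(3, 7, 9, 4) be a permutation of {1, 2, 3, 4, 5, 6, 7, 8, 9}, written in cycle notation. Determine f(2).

6

Within (1, 2, 6, 5, 8), 2 ↦ 6.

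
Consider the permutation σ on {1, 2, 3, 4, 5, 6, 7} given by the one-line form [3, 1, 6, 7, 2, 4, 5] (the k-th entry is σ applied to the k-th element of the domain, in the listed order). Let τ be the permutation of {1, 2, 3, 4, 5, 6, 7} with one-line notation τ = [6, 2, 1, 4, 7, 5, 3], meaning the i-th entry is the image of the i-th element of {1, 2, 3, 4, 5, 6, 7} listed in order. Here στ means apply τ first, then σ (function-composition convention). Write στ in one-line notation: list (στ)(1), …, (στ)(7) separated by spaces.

(στ)(x) = σ(τ(x)). Computing each image: σ(τ(1)) = σ(6) = 4, σ(τ(2)) = σ(2) = 1, σ(τ(3)) = σ(1) = 3, σ(τ(4)) = σ(4) = 7, σ(τ(5)) = σ(7) = 5, σ(τ(6)) = σ(5) = 2, σ(τ(7)) = σ(3) = 6.
Hence στ = [4 1 3 7 5 2 6].

4 1 3 7 5 2 6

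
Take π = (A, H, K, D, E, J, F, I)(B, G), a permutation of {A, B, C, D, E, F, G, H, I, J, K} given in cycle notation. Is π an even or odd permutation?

The cycle lengths are 8, 2, 1.
A cycle of length ℓ contributes ℓ−1 transpositions, so π is a product of 7 + 1 = 8 transpositions — even.

even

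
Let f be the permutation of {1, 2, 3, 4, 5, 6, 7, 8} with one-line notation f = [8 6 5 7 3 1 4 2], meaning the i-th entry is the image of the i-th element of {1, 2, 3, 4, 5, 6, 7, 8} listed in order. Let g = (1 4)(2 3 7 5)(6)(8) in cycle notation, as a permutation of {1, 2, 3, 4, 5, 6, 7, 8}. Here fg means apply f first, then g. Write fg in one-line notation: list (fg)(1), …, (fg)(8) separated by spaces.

Chase each element through f then g: 1 → 8 → 8; 2 → 6 → 6; 3 → 5 → 2; 4 → 7 → 5; 5 → 3 → 7; 6 → 1 → 4; 7 → 4 → 1; 8 → 2 → 3.
Collecting the images, fg = [8 6 2 5 7 4 1 3].

8 6 2 5 7 4 1 3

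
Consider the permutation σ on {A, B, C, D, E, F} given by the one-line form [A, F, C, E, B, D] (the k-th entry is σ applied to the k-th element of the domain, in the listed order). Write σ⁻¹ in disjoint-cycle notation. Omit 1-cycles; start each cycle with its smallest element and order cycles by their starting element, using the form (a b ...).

(B E D F)

The cycle decomposition of σ is (B F D E).
The inverse reverses every cycle; in canonical form, σ⁻¹ = (B E D F).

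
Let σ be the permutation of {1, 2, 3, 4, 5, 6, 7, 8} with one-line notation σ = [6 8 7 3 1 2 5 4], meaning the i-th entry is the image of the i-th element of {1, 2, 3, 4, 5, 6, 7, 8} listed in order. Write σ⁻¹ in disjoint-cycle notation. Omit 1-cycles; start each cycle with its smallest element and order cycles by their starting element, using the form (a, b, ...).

(1, 5, 7, 3, 4, 8, 2, 6)

First write σ in disjoint cycles: (1, 6, 2, 8, 4, 3, 7, 5).
The inverse reverses every cycle; in canonical form, σ⁻¹ = (1, 5, 7, 3, 4, 8, 2, 6).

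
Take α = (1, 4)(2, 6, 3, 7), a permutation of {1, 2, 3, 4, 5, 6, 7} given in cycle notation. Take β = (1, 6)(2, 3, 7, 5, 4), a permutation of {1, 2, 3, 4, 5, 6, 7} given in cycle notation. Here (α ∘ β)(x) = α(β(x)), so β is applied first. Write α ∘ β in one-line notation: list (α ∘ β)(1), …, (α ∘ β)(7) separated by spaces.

3 7 2 6 1 4 5

Chase each element through β then α: 1 → 6 → 3; 2 → 3 → 7; 3 → 7 → 2; 4 → 2 → 6; 5 → 4 → 1; 6 → 1 → 4; 7 → 5 → 5.
Collecting the images, α ∘ β = [3 7 2 6 1 4 5].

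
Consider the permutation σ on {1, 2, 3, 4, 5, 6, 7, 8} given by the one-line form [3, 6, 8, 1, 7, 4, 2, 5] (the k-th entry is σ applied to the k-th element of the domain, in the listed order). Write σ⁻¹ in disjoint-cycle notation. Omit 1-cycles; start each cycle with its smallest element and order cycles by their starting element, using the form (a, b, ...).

The cycle decomposition of σ is (1, 3, 8, 5, 7, 2, 6, 4).
Reversing each cycle (and rotating so the smallest element leads) gives σ⁻¹ = (1, 4, 6, 2, 7, 5, 8, 3).

(1, 4, 6, 2, 7, 5, 8, 3)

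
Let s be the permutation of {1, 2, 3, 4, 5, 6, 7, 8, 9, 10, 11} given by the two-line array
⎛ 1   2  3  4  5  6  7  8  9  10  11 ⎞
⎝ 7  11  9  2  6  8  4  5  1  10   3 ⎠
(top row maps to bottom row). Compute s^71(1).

7

Tracing 1 → 7 → … returns to 1 after 7 steps, so 1 lies in a 7-cycle (1, 7, 4, 2, 11, 3, 9).
Powers repeat with period 7 on this cycle, and 71 mod 7 = 1, so s^71(1) = s^1(1).
Advancing 1 step from 1: 1 → 7.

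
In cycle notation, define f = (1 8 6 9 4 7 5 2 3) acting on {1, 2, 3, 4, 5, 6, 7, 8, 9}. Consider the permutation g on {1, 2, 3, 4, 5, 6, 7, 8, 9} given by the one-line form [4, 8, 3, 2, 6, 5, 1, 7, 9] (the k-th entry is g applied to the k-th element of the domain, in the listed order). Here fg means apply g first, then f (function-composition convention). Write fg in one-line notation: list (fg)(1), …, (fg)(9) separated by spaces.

(fg)(x) = f(g(x)). Computing each image: f(g(1)) = f(4) = 7, f(g(2)) = f(8) = 6, f(g(3)) = f(3) = 1, f(g(4)) = f(2) = 3, f(g(5)) = f(6) = 9, f(g(6)) = f(5) = 2, f(g(7)) = f(1) = 8, f(g(8)) = f(7) = 5, f(g(9)) = f(9) = 4.
Hence fg = [7 6 1 3 9 2 8 5 4].

7 6 1 3 9 2 8 5 4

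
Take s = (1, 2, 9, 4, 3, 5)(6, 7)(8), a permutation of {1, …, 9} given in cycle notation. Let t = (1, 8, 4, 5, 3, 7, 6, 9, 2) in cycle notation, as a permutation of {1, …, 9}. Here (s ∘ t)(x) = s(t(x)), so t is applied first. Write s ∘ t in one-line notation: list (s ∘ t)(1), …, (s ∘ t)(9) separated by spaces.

8 2 6 1 5 4 7 3 9

Chase each element through t then s: 1 → 8 → 8; 2 → 1 → 2; 3 → 7 → 6; 4 → 5 → 1; 5 → 3 → 5; 6 → 9 → 4; 7 → 6 → 7; 8 → 4 → 3; 9 → 2 → 9.
Collecting the images, s ∘ t = [8 2 6 1 5 4 7 3 9].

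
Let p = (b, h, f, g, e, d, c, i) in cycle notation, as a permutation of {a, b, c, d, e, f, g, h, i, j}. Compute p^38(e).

f

e lies in the 8-cycle (b, h, f, g, e, d, c, i).
Since the cycle has length 8, p^38 acts on it the same as p^6 (38 mod 8 = 6).
Stepping 6 places around the cycle: e → d → c → i → b → h → f.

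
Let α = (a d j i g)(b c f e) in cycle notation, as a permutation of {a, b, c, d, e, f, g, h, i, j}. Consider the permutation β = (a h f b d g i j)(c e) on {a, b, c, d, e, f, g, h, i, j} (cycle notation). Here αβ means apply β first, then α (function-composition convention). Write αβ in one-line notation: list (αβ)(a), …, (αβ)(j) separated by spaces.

h j b a f c g e i d

For each element, apply β then α: a → h → h; b → d → j; c → e → b; d → g → a; e → c → f; f → b → c; g → i → g; h → f → e; i → j → i; j → a → d.
So αβ in one-line form is h j b a f c g e i d.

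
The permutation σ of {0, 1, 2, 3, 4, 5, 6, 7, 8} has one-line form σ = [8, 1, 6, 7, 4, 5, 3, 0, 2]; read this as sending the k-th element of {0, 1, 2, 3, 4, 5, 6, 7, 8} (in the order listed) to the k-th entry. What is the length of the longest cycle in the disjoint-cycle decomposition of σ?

Decomposing into disjoint cycles gives (0 8 2 6 3 7); the longest has length 6.

6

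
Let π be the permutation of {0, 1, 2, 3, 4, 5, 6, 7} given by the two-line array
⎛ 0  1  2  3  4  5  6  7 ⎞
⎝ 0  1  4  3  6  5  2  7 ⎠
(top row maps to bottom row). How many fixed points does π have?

The fixed points (elements with π(x) = x) are {0, 1, 3, 5, 7}, so there are 5.

5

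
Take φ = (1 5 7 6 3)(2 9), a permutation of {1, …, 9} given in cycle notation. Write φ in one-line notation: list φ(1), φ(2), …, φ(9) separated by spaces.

Image by image: 1↦5, 2↦9, 3↦1, 4↦4, 5↦7, 6↦3, 7↦6, 8↦8, 9↦2.
Listing these in domain order gives 5 9 1 4 7 3 6 8 2.

5 9 1 4 7 3 6 8 2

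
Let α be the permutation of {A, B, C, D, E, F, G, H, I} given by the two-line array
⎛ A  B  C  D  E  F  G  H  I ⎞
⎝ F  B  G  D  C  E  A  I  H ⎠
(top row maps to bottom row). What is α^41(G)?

Tracing G → A → … returns to G after 5 steps, so G lies in a 5-cycle (A F E C G).
Powers repeat with period 5 on this cycle, and 41 mod 5 = 1, so α^41(G) = α^1(G).
Stepping 1 place around the cycle: G → A.

A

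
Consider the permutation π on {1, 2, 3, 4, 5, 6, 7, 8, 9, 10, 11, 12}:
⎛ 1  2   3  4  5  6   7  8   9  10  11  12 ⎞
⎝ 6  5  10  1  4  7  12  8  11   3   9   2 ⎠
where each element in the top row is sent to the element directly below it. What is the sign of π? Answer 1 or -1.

1

In disjoint-cycle form the cycle lengths are 7, 2, 2, 1.
A cycle of length ℓ contributes ℓ−1 transpositions, so π is a product of 6 + 1 + 1 = 8 transpositions — even.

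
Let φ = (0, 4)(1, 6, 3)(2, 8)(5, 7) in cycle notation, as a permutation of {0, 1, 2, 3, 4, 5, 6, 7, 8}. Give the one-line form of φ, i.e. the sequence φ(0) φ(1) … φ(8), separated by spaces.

4 6 8 1 0 7 3 5 2

Each element maps to the next entry in its cycle (wrapping to the front): 0↦4, 1↦6, 2↦8, 3↦1, 4↦0, 5↦7, 6↦3, 7↦5, 8↦2.
So the one-line form is 4 6 8 1 0 7 3 5 2.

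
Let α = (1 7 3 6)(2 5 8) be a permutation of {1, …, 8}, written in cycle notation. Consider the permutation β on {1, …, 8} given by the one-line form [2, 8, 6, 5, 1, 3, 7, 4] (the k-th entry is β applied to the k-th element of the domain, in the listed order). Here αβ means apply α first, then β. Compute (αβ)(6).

2

α(6) = 1, then β(1) = 2; composing gives (αβ)(6) = 2.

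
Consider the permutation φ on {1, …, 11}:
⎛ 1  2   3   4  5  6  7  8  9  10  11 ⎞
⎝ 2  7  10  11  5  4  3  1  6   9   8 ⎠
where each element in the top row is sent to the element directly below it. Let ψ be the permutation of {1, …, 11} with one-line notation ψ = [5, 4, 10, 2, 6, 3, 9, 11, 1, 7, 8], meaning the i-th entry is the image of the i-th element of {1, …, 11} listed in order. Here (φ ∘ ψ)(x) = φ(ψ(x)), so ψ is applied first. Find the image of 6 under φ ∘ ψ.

ψ(6) = 3, then φ(3) = 10; composing gives (φ ∘ ψ)(6) = 10.

10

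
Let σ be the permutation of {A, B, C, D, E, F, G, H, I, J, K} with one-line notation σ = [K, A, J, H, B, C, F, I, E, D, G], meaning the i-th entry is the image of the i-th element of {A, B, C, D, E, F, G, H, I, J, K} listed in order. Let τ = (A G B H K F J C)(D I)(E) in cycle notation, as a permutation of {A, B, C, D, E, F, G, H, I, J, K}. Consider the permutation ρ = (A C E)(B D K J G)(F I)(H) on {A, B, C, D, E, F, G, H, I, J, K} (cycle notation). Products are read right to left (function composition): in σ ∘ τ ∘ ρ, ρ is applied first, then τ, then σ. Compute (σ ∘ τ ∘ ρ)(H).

Apply the permutations in order: ρ(H) = H, then τ(H) = K, then σ(K) = G. So (σ ∘ τ ∘ ρ)(H) = G.

G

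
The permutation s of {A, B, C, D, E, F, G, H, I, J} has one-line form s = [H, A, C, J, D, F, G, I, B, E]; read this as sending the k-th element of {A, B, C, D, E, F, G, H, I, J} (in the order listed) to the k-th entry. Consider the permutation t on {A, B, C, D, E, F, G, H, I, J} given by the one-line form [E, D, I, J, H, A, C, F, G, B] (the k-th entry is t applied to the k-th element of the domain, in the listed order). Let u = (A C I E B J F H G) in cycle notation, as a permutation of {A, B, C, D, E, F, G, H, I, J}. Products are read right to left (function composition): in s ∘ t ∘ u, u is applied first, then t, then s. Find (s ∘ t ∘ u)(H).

Apply the permutations in order: u(H) = G, then t(G) = C, then s(C) = C. So (s ∘ t ∘ u)(H) = C.

C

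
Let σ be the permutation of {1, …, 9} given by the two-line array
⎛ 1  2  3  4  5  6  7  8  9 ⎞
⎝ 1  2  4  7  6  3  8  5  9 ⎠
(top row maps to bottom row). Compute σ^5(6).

5

Tracing 6 → 3 → … returns to 6 after 6 steps, so 6 lies in a 6-cycle (3 4 7 8 5 6).
Stepping 5 places around the cycle: 6 → 3 → 4 → 7 → 8 → 5.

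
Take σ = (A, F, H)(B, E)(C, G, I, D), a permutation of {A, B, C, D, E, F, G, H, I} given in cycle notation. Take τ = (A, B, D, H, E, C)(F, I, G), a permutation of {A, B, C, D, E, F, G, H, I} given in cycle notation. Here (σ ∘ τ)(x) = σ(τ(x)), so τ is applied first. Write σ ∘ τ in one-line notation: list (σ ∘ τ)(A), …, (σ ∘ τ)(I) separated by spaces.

E C F A G D H B I

(σ ∘ τ)(x) = σ(τ(x)). Computing each image: σ(τ(A)) = σ(B) = E, σ(τ(B)) = σ(D) = C, σ(τ(C)) = σ(A) = F, σ(τ(D)) = σ(H) = A, σ(τ(E)) = σ(C) = G, σ(τ(F)) = σ(I) = D, σ(τ(G)) = σ(F) = H, σ(τ(H)) = σ(E) = B, σ(τ(I)) = σ(G) = I.
Hence σ ∘ τ = [E C F A G D H B I].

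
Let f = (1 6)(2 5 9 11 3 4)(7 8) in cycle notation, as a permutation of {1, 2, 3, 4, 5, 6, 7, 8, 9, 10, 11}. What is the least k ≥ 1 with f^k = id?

6

The disjoint cycles have lengths 6, 2, 2, 1.
Since disjoint cycles commute, ord(f) = lcm(6, 2, 2) = 6.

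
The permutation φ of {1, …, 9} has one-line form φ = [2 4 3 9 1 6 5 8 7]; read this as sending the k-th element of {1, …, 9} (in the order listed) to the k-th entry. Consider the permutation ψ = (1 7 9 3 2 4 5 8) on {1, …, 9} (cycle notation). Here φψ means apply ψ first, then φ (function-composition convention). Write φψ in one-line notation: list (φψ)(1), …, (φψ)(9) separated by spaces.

For each element, apply ψ then φ: 1 → 7 → 5; 2 → 4 → 9; 3 → 2 → 4; 4 → 5 → 1; 5 → 8 → 8; 6 → 6 → 6; 7 → 9 → 7; 8 → 1 → 2; 9 → 3 → 3.
Collecting the images, φψ = [5 9 4 1 8 6 7 2 3].

5 9 4 1 8 6 7 2 3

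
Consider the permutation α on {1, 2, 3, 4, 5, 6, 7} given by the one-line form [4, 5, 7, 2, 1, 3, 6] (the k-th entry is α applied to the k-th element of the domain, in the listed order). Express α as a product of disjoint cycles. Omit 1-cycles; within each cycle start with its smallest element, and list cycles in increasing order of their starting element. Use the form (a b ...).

From 1: 1 → 4 → 2 → 5 → 1, closing the cycle (1 4 2 5).
Continuing from each remaining unvisited element yields (1 4 2 5)(3 7 6).

(1 4 2 5)(3 7 6)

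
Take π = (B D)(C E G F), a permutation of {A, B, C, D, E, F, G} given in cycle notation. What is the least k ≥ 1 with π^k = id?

The disjoint cycles have lengths 4, 2, 1.
Since disjoint cycles commute, ord(π) = lcm(4, 2) = 4.

4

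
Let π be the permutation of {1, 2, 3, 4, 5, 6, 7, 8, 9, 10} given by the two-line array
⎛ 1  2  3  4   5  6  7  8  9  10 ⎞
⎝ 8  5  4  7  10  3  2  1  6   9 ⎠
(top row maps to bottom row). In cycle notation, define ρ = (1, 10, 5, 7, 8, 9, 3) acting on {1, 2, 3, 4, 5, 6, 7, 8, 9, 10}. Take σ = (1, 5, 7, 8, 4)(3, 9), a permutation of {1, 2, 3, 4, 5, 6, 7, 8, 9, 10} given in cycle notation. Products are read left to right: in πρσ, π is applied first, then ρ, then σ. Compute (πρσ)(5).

7

(πρσ)(5) = σ(ρ(π(5))). π(5) = 10, then ρ(10) = 5, then σ(5) = 7, so the result is 7.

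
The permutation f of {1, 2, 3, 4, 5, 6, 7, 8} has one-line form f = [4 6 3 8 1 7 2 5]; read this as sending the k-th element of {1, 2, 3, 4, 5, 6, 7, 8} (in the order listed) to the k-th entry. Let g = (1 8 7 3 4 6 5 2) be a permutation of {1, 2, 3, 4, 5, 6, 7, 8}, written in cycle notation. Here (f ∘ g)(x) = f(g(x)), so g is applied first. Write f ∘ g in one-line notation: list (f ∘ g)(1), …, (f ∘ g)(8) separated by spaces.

(f ∘ g)(x) = f(g(x)). Computing each image: f(g(1)) = f(8) = 5, f(g(2)) = f(1) = 4, f(g(3)) = f(4) = 8, f(g(4)) = f(6) = 7, f(g(5)) = f(2) = 6, f(g(6)) = f(5) = 1, f(g(7)) = f(3) = 3, f(g(8)) = f(7) = 2.
Hence f ∘ g = [5 4 8 7 6 1 3 2].

5 4 8 7 6 1 3 2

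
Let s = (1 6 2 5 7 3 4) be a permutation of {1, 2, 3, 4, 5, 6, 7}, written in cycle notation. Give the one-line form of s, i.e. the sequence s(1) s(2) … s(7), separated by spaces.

6 5 4 1 7 2 3

Reading each image from the cycles: 1↦6, 2↦5, 3↦4, 4↦1, 5↦7, 6↦2, 7↦3.
So the one-line form is 6 5 4 1 7 2 3.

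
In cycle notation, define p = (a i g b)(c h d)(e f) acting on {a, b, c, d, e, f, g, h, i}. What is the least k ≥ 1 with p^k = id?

12

The cycle type of p is (4, 3, 2).
The order of p is the least common multiple of its cycle lengths: lcm(4, 3, 2) = 12.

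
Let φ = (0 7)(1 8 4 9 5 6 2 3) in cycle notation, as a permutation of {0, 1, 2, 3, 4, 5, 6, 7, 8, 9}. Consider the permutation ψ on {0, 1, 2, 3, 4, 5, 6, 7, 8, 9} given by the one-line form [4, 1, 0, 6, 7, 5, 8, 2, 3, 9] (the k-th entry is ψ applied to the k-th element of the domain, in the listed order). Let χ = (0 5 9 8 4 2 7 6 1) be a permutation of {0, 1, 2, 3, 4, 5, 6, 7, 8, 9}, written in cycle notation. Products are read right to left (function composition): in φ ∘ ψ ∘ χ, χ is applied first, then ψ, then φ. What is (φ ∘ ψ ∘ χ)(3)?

2

(φ ∘ ψ ∘ χ)(3) = φ(ψ(χ(3))). χ(3) = 3, then ψ(3) = 6, then φ(6) = 2, so the result is 2.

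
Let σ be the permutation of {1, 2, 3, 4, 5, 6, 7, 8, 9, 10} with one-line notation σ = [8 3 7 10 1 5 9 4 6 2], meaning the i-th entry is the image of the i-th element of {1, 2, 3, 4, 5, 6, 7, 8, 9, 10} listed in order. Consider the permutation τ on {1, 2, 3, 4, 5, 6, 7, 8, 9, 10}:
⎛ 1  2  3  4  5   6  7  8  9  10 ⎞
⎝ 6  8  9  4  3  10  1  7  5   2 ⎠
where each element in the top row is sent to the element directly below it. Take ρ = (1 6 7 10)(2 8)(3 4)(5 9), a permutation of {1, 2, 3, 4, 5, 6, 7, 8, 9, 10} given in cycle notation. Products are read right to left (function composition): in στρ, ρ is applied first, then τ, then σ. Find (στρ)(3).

Apply the permutations in order: ρ(3) = 4, then τ(4) = 4, then σ(4) = 10. So (στρ)(3) = 10.

10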